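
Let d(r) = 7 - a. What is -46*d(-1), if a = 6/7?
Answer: -1978/7 ≈ -282.57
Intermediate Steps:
a = 6/7 (a = 6*(⅐) = 6/7 ≈ 0.85714)
d(r) = 43/7 (d(r) = 7 - 1*6/7 = 7 - 6/7 = 43/7)
-46*d(-1) = -46*43/7 = -1978/7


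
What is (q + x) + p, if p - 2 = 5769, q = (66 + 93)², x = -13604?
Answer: 17448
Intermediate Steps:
q = 25281 (q = 159² = 25281)
p = 5771 (p = 2 + 5769 = 5771)
(q + x) + p = (25281 - 13604) + 5771 = 11677 + 5771 = 17448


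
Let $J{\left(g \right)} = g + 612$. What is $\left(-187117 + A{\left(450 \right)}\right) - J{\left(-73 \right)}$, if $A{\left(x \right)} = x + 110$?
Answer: $-187096$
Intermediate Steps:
$J{\left(g \right)} = 612 + g$
$A{\left(x \right)} = 110 + x$
$\left(-187117 + A{\left(450 \right)}\right) - J{\left(-73 \right)} = \left(-187117 + \left(110 + 450\right)\right) - \left(612 - 73\right) = \left(-187117 + 560\right) - 539 = -186557 - 539 = -187096$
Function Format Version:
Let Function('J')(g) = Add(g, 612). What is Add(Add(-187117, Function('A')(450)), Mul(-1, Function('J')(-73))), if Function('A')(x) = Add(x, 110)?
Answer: -187096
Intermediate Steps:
Function('J')(g) = Add(612, g)
Function('A')(x) = Add(110, x)
Add(Add(-187117, Function('A')(450)), Mul(-1, Function('J')(-73))) = Add(Add(-187117, Add(110, 450)), Mul(-1, Add(612, -73))) = Add(Add(-187117, 560), Mul(-1, 539)) = Add(-186557, -539) = -187096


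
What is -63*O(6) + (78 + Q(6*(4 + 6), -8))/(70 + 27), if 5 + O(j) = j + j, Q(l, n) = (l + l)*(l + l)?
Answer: -28299/97 ≈ -291.74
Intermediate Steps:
Q(l, n) = 4*l**2 (Q(l, n) = (2*l)*(2*l) = 4*l**2)
O(j) = -5 + 2*j (O(j) = -5 + (j + j) = -5 + 2*j)
-63*O(6) + (78 + Q(6*(4 + 6), -8))/(70 + 27) = -63*(-5 + 2*6) + (78 + 4*(6*(4 + 6))**2)/(70 + 27) = -63*(-5 + 12) + (78 + 4*(6*10)**2)/97 = -63*7 + (78 + 4*60**2)*(1/97) = -441 + (78 + 4*3600)*(1/97) = -441 + (78 + 14400)*(1/97) = -441 + 14478*(1/97) = -441 + 14478/97 = -28299/97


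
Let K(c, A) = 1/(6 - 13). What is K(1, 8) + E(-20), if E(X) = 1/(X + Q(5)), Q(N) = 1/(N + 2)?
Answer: -188/973 ≈ -0.19322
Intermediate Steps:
Q(N) = 1/(2 + N)
E(X) = 1/(1/7 + X) (E(X) = 1/(X + 1/(2 + 5)) = 1/(X + 1/7) = 1/(1/7 + X))
K(c, A) = -1/7 (K(c, A) = 1/(-7) = -1/7)
K(1, 8) + E(-20) = -1/7 + 7/(1 + 7*(-20)) = -1/7 + 7/(1 - 140) = -1/7 + 7/(-139) = -1/7 + 7*(-1/139) = -1/7 - 7/139 = -188/973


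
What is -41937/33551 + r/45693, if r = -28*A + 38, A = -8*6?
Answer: -267122837/219006549 ≈ -1.2197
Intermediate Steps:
A = -48
r = 1382 (r = -28*(-48) + 38 = 1344 + 38 = 1382)
-41937/33551 + r/45693 = -41937/33551 + 1382/45693 = -41937*1/33551 + 1382*(1/45693) = -5991/4793 + 1382/45693 = -267122837/219006549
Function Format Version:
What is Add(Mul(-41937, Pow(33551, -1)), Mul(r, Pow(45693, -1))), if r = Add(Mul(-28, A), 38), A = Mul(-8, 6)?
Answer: Rational(-267122837, 219006549) ≈ -1.2197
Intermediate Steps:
A = -48
r = 1382 (r = Add(Mul(-28, -48), 38) = Add(1344, 38) = 1382)
Add(Mul(-41937, Pow(33551, -1)), Mul(r, Pow(45693, -1))) = Add(Mul(-41937, Pow(33551, -1)), Mul(1382, Pow(45693, -1))) = Add(Mul(-41937, Rational(1, 33551)), Mul(1382, Rational(1, 45693))) = Add(Rational(-5991, 4793), Rational(1382, 45693)) = Rational(-267122837, 219006549)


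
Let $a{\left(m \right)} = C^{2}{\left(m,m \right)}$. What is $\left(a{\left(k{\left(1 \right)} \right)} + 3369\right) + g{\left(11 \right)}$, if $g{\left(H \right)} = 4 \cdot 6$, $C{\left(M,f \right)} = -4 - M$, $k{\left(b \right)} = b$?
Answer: $3418$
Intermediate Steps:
$g{\left(H \right)} = 24$
$a{\left(m \right)} = \left(-4 - m\right)^{2}$
$\left(a{\left(k{\left(1 \right)} \right)} + 3369\right) + g{\left(11 \right)} = \left(\left(4 + 1\right)^{2} + 3369\right) + 24 = \left(5^{2} + 3369\right) + 24 = \left(25 + 3369\right) + 24 = 3394 + 24 = 3418$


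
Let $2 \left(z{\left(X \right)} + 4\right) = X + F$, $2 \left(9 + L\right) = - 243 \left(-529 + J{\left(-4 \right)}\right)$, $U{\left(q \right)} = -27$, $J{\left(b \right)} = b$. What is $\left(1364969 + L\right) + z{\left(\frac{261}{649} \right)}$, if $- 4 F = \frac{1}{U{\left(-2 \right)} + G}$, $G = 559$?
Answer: $\frac{3949080644791}{2762144} \approx 1.4297 \cdot 10^{6}$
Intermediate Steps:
$L = \frac{129501}{2}$ ($L = -9 + \frac{\left(-243\right) \left(-529 - 4\right)}{2} = -9 + \frac{\left(-243\right) \left(-533\right)}{2} = -9 + \frac{1}{2} \cdot 129519 = -9 + \frac{129519}{2} = \frac{129501}{2} \approx 64751.0$)
$F = - \frac{1}{2128}$ ($F = - \frac{1}{4 \left(-27 + 559\right)} = - \frac{1}{4 \cdot 532} = \left(- \frac{1}{4}\right) \frac{1}{532} = - \frac{1}{2128} \approx -0.00046992$)
$z{\left(X \right)} = - \frac{17025}{4256} + \frac{X}{2}$ ($z{\left(X \right)} = -4 + \frac{X - \frac{1}{2128}}{2} = -4 + \frac{- \frac{1}{2128} + X}{2} = -4 + \left(- \frac{1}{4256} + \frac{X}{2}\right) = - \frac{17025}{4256} + \frac{X}{2}$)
$\left(1364969 + L\right) + z{\left(\frac{261}{649} \right)} = \left(1364969 + \frac{129501}{2}\right) - \left(\frac{17025}{4256} - \frac{261 \cdot \frac{1}{649}}{2}\right) = \frac{2859439}{2} - \left(\frac{17025}{4256} - \frac{261 \cdot \frac{1}{649}}{2}\right) = \frac{2859439}{2} + \left(- \frac{17025}{4256} + \frac{1}{2} \cdot \frac{261}{649}\right) = \frac{2859439}{2} + \left(- \frac{17025}{4256} + \frac{261}{1298}\right) = \frac{2859439}{2} - \frac{10493817}{2762144} = \frac{3949080644791}{2762144}$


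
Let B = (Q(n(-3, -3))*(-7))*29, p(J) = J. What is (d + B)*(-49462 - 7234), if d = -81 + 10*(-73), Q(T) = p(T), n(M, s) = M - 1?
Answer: -56696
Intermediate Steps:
n(M, s) = -1 + M
Q(T) = T
d = -811 (d = -81 - 730 = -811)
B = 812 (B = ((-1 - 3)*(-7))*29 = -4*(-7)*29 = 28*29 = 812)
(d + B)*(-49462 - 7234) = (-811 + 812)*(-49462 - 7234) = 1*(-56696) = -56696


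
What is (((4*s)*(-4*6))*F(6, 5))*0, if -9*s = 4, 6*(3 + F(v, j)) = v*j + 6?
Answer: 0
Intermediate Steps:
F(v, j) = -2 + j*v/6 (F(v, j) = -3 + (v*j + 6)/6 = -3 + (j*v + 6)/6 = -3 + (6 + j*v)/6 = -3 + (1 + j*v/6) = -2 + j*v/6)
s = -4/9 (s = -1/9*4 = -4/9 ≈ -0.44444)
(((4*s)*(-4*6))*F(6, 5))*0 = (((4*(-4/9))*(-4*6))*(-2 + (1/6)*5*6))*0 = ((-16/9*(-24))*(-2 + 5))*0 = ((128/3)*3)*0 = 128*0 = 0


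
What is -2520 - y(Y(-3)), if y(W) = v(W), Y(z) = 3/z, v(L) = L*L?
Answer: -2521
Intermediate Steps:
v(L) = L**2
y(W) = W**2
-2520 - y(Y(-3)) = -2520 - (3/(-3))**2 = -2520 - (3*(-1/3))**2 = -2520 - 1*(-1)**2 = -2520 - 1*1 = -2520 - 1 = -2521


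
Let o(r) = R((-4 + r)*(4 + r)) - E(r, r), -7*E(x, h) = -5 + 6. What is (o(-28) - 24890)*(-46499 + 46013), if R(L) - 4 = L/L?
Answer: 84658284/7 ≈ 1.2094e+7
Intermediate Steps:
R(L) = 5 (R(L) = 4 + L/L = 4 + 1 = 5)
E(x, h) = -1/7 (E(x, h) = -(-5 + 6)/7 = -1/7*1 = -1/7)
o(r) = 36/7 (o(r) = 5 - 1*(-1/7) = 5 + 1/7 = 36/7)
(o(-28) - 24890)*(-46499 + 46013) = (36/7 - 24890)*(-46499 + 46013) = -174194/7*(-486) = 84658284/7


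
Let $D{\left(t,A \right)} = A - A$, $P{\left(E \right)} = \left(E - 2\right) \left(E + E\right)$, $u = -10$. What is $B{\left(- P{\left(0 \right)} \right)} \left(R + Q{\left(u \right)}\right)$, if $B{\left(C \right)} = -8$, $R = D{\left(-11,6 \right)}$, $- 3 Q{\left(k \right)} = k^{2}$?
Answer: $\frac{800}{3} \approx 266.67$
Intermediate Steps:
$P{\left(E \right)} = 2 E \left(-2 + E\right)$ ($P{\left(E \right)} = \left(-2 + E\right) 2 E = 2 E \left(-2 + E\right)$)
$D{\left(t,A \right)} = 0$
$Q{\left(k \right)} = - \frac{k^{2}}{3}$
$R = 0$
$B{\left(- P{\left(0 \right)} \right)} \left(R + Q{\left(u \right)}\right) = - 8 \left(0 - \frac{\left(-10\right)^{2}}{3}\right) = - 8 \left(0 - \frac{100}{3}\right) = \left(-8\right) \left(- \frac{100}{3}\right) = \frac{800}{3}$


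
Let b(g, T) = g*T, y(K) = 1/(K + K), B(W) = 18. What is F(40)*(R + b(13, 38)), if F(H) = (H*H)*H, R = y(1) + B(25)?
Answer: 32800000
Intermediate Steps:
y(K) = 1/(2*K)
b(g, T) = T*g
R = 37/2 (R = (½)/1 + 18 = (½)*1 + 18 = ½ + 18 = 37/2 ≈ 18.500)
F(H) = H³ (F(H) = H²*H = H³)
F(40)*(R + b(13, 38)) = 40³*(37/2 + 38*13) = 64000*(37/2 + 494) = 64000*(1025/2) = 32800000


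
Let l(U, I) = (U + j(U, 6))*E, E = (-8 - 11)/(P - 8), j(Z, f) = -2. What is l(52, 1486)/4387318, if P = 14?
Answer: -475/13161954 ≈ -3.6089e-5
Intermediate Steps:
E = -19/6 (E = (-8 - 11)/(14 - 8) = -19/6 ≈ -3.1667)
l(U, I) = 19/3 - 19*U/6 (l(U, I) = (U - 2)*(-19/6) = (-2 + U)*(-19/6) = 19/3 - 19*U/6)
l(52, 1486)/4387318 = (19/3 - 19/6*52)/4387318 = (19/3 - 494/3)*(1/4387318) = -475/3*1/4387318 = -475/13161954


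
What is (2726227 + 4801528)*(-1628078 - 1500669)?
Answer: -23552440872985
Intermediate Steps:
(2726227 + 4801528)*(-1628078 - 1500669) = 7527755*(-3128747) = -23552440872985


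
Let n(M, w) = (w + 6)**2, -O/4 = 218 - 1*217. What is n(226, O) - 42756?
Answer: -42752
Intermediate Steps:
O = -4 (O = -4*(218 - 1*217) = -4*(218 - 217) = -4*1 = -4)
n(M, w) = (6 + w)**2
n(226, O) - 42756 = (6 - 4)**2 - 42756 = 2**2 - 42756 = 4 - 42756 = -42752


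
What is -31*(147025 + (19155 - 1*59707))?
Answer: -3300663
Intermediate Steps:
-31*(147025 + (19155 - 1*59707)) = -31*(147025 + (19155 - 59707)) = -31*(147025 - 40552) = -31*106473 = -3300663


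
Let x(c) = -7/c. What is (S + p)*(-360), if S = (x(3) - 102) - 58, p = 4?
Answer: 57000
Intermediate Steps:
S = -487/3 (S = (-7/3 - 102) - 58 = -313/3 - 58 = -487/3 ≈ -162.33)
(S + p)*(-360) = (-487/3 + 4)*(-360) = -475/3*(-360) = 57000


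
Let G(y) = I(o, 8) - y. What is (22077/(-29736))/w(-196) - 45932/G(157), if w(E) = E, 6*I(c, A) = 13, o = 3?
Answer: 178471248565/601605536 ≈ 296.66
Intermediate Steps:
I(c, A) = 13/6 (I(c, A) = (⅙)*13 = 13/6)
G(y) = 13/6 - y
(22077/(-29736))/w(-196) - 45932/G(157) = (22077/(-29736))/(-196) - 45932/(13/6 - 1*157) = (22077*(-1/29736))*(-1/196) - 45932/(13/6 - 157) = -2453/3304*(-1/196) - 45932/(-929/6) = 2453/647584 - 45932*(-6/929) = 2453/647584 + 275592/929 = 178471248565/601605536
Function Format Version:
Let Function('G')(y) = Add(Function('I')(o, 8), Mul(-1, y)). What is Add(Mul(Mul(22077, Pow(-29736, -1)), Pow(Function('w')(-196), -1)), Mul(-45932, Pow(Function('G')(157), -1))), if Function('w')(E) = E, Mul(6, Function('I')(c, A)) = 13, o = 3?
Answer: Rational(178471248565, 601605536) ≈ 296.66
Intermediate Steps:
Function('I')(c, A) = Rational(13, 6) (Function('I')(c, A) = Mul(Rational(1, 6), 13) = Rational(13, 6))
Function('G')(y) = Add(Rational(13, 6), Mul(-1, y))
Add(Mul(Mul(22077, Pow(-29736, -1)), Pow(Function('w')(-196), -1)), Mul(-45932, Pow(Function('G')(157), -1))) = Add(Mul(Mul(22077, Pow(-29736, -1)), Pow(-196, -1)), Mul(-45932, Pow(Add(Rational(13, 6), Mul(-1, 157)), -1))) = Add(Mul(Mul(22077, Rational(-1, 29736)), Rational(-1, 196)), Mul(-45932, Pow(Add(Rational(13, 6), -157), -1))) = Add(Mul(Rational(-2453, 3304), Rational(-1, 196)), Mul(-45932, Pow(Rational(-929, 6), -1))) = Add(Rational(2453, 647584), Mul(-45932, Rational(-6, 929))) = Add(Rational(2453, 647584), Rational(275592, 929)) = Rational(178471248565, 601605536)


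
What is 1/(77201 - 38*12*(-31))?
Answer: 1/91337 ≈ 1.0948e-5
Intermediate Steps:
1/(77201 - 38*12*(-31)) = 1/(77201 - 456*(-31)) = 1/(77201 + 14136) = 1/91337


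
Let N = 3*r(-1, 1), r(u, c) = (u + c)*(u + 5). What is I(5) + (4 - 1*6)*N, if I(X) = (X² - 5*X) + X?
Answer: 5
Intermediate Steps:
r(u, c) = (5 + u)*(c + u) (r(u, c) = (c + u)*(5 + u) = (5 + u)*(c + u))
I(X) = X² - 4*X
N = 0 (N = 3*((-1)² + 5*1 + 5*(-1) + 1*(-1)) = 3*(1 + 5 - 5 - 1) = 3*0 = 0)
I(5) + (4 - 1*6)*N = 5*(-4 + 5) + (4 - 1*6)*0 = 5*1 + (4 - 6)*0 = 5 - 2*0 = 5 + 0 = 5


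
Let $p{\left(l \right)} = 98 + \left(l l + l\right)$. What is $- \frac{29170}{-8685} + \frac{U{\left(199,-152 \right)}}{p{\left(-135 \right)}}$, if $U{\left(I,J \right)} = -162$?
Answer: $\frac{52913699}{15796278} \approx 3.3498$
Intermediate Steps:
$p{\left(l \right)} = 98 + l + l^{2}$ ($p{\left(l \right)} = 98 + \left(l^{2} + l\right) = 98 + \left(l + l^{2}\right) = 98 + l + l^{2}$)
$- \frac{29170}{-8685} + \frac{U{\left(199,-152 \right)}}{p{\left(-135 \right)}} = - \frac{29170}{-8685} - \frac{162}{98 - 135 + \left(-135\right)^{2}} = \left(-29170\right) \left(- \frac{1}{8685}\right) - \frac{162}{98 - 135 + 18225} = \frac{5834}{1737} - \frac{162}{18188} = \frac{5834}{1737} - \frac{81}{9094} = \frac{52913699}{15796278}$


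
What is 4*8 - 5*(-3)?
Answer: 47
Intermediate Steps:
4*8 - 5*(-3) = 32 + 15 = 47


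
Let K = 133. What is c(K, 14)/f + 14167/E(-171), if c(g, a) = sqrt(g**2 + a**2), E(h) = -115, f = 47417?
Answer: -14167/115 + 7*sqrt(365)/47417 ≈ -123.19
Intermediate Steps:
c(g, a) = sqrt(a**2 + g**2)
c(K, 14)/f + 14167/E(-171) = sqrt(14**2 + 133**2)/47417 + 14167/(-115) = sqrt(196 + 17689)*(1/47417) + 14167*(-1/115) = sqrt(17885)*(1/47417) - 14167/115 = (7*sqrt(365))*(1/47417) - 14167/115 = 7*sqrt(365)/47417 - 14167/115 = -14167/115 + 7*sqrt(365)/47417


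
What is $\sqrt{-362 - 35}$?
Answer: $i \sqrt{397} \approx 19.925 i$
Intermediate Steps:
$\sqrt{-362 - 35} = \sqrt{-397} = i \sqrt{397}$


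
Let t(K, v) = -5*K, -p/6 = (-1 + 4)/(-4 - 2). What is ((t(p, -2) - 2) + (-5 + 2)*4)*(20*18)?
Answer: -10440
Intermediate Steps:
p = 3 (p = -6*(-1 + 4)/(-4 - 2) = -18/(-6) = -18*(-1)/6 = -6*(-½) = 3)
((t(p, -2) - 2) + (-5 + 2)*4)*(20*18) = ((-5*3 - 2) + (-5 + 2)*4)*(20*18) = ((-15 - 2) - 3*4)*360 = (-17 - 12)*360 = -29*360 = -10440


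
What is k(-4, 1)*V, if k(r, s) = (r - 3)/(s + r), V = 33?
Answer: 77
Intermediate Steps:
k(r, s) = (-3 + r)/(r + s)
k(-4, 1)*V = ((-3 - 4)/(-4 + 1))*33 = (-7/(-3))*33 = -⅓*(-7)*33 = (7/3)*33 = 77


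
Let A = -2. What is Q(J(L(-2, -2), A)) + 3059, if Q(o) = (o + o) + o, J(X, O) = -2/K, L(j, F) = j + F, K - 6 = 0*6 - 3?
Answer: 3057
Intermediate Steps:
K = 3 (K = 6 + (0*6 - 3) = 6 + (0 - 3) = 6 - 3 = 3)
L(j, F) = F + j
J(X, O) = -⅔ (J(X, O) = -2/3 = -2*⅓ = -⅔)
Q(o) = 3*o (Q(o) = 2*o + o = 3*o)
Q(J(L(-2, -2), A)) + 3059 = 3*(-⅔) + 3059 = -2 + 3059 = 3057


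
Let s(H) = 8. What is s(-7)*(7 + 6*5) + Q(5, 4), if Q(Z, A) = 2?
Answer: 298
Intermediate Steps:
s(-7)*(7 + 6*5) + Q(5, 4) = 8*(7 + 6*5) + 2 = 8*(7 + 30) + 2 = 8*37 + 2 = 296 + 2 = 298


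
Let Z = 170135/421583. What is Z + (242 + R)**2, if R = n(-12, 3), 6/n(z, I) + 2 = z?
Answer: 1205516915038/20657567 ≈ 58357.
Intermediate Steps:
n(z, I) = 6/(-2 + z)
R = -3/7 (R = 6/(-2 - 12) = 6/(-14) = 6*(-1/14) = -3/7 ≈ -0.42857)
Z = 170135/421583 (Z = 170135*(1/421583) = 170135/421583 ≈ 0.40356)
Z + (242 + R)**2 = 170135/421583 + (242 - 3/7)**2 = 170135/421583 + (1691/7)**2 = 170135/421583 + 2859481/49 = 1205516915038/20657567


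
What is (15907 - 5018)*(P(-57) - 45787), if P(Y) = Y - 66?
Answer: -499913990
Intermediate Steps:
P(Y) = -66 + Y
(15907 - 5018)*(P(-57) - 45787) = (15907 - 5018)*((-66 - 57) - 45787) = 10889*(-123 - 45787) = 10889*(-45910) = -499913990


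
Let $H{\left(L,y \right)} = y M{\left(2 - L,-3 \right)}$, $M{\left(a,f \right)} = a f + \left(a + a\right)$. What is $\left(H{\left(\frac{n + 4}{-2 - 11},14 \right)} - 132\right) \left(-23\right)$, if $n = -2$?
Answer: $\frac{48484}{13} \approx 3729.5$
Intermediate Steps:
$M{\left(a,f \right)} = 2 a + a f$ ($M{\left(a,f \right)} = a f + 2 a = 2 a + a f$)
$H{\left(L,y \right)} = y \left(-2 + L\right)$ ($H{\left(L,y \right)} = y \left(2 - L\right) \left(2 - 3\right) = y \left(2 - L\right) \left(-1\right) = y \left(-2 + L\right)$)
$\left(H{\left(\frac{n + 4}{-2 - 11},14 \right)} - 132\right) \left(-23\right) = \left(14 \left(-2 + \frac{-2 + 4}{-2 - 11}\right) - 132\right) \left(-23\right) = \left(14 \left(-2 + \frac{2}{-13}\right) - 132\right) \left(-23\right) = \left(14 \left(-2 + 2 \left(- \frac{1}{13}\right)\right) - 132\right) \left(-23\right) = \left(14 \left(-2 - \frac{2}{13}\right) - 132\right) \left(-23\right) = \left(14 \left(- \frac{28}{13}\right) - 132\right) \left(-23\right) = \left(- \frac{392}{13} - 132\right) \left(-23\right) = \left(- \frac{2108}{13}\right) \left(-23\right) = \frac{48484}{13}$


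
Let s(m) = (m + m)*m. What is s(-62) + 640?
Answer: 8328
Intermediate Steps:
s(m) = 2*m**2 (s(m) = (2*m)*m = 2*m**2)
s(-62) + 640 = 2*(-62)**2 + 640 = 2*3844 + 640 = 7688 + 640 = 8328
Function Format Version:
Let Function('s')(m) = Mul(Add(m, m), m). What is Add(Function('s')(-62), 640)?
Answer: 8328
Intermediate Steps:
Function('s')(m) = Mul(2, Pow(m, 2)) (Function('s')(m) = Mul(Mul(2, m), m) = Mul(2, Pow(m, 2)))
Add(Function('s')(-62), 640) = Add(Mul(2, Pow(-62, 2)), 640) = Add(Mul(2, 3844), 640) = Add(7688, 640) = 8328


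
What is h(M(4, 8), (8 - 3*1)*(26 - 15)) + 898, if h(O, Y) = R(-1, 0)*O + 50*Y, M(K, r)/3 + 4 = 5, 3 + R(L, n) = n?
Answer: 3639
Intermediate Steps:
R(L, n) = -3 + n
M(K, r) = 3 (M(K, r) = -12 + 3*5 = -12 + 15 = 3)
h(O, Y) = -3*O + 50*Y (h(O, Y) = (-3 + 0)*O + 50*Y = -3*O + 50*Y)
h(M(4, 8), (8 - 3*1)*(26 - 15)) + 898 = (-3*3 + 50*((8 - 3*1)*(26 - 15))) + 898 = (-9 + 50*((8 - 3)*11)) + 898 = (-9 + 50*(5*11)) + 898 = (-9 + 50*55) + 898 = (-9 + 2750) + 898 = 2741 + 898 = 3639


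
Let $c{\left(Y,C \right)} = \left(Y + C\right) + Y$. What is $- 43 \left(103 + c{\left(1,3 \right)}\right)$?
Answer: $-4644$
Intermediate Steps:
$c{\left(Y,C \right)} = C + 2 Y$ ($c{\left(Y,C \right)} = \left(C + Y\right) + Y = C + 2 Y$)
$- 43 \left(103 + c{\left(1,3 \right)}\right) = - 43 \left(103 + \left(3 + 2 \cdot 1\right)\right) = - 43 \left(103 + \left(3 + 2\right)\right) = - 43 \left(103 + 5\right) = \left(-43\right) 108 = -4644$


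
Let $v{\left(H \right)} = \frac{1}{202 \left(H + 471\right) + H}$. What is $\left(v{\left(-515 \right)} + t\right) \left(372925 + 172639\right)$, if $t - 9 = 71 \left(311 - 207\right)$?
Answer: $\frac{37925633247192}{9403} \approx 4.0334 \cdot 10^{9}$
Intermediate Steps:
$v{\left(H \right)} = \frac{1}{95142 + 203 H}$ ($v{\left(H \right)} = \frac{1}{202 \left(471 + H\right) + H} = \frac{1}{\left(95142 + 202 H\right) + H} = \frac{1}{95142 + 203 H}$)
$t = 7393$ ($t = 9 + 71 \left(311 - 207\right) = 9 + 71 \cdot 104 = 9 + 7384 = 7393$)
$\left(v{\left(-515 \right)} + t\right) \left(372925 + 172639\right) = \left(\frac{1}{95142 + 203 \left(-515\right)} + 7393\right) \left(372925 + 172639\right) = \left(\frac{1}{95142 - 104545} + 7393\right) 545564 = \left(\frac{1}{-9403} + 7393\right) 545564 = \left(- \frac{1}{9403} + 7393\right) 545564 = \frac{69516378}{9403} \cdot 545564 = \frac{37925633247192}{9403}$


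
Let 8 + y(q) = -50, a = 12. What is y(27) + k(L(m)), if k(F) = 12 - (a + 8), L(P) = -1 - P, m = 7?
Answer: -66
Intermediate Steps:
y(q) = -58 (y(q) = -8 - 50 = -58)
k(F) = -8 (k(F) = 12 - (12 + 8) = 12 - 1*20 = 12 - 20 = -8)
y(27) + k(L(m)) = -58 - 8 = -66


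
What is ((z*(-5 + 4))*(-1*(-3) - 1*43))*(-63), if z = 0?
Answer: 0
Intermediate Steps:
((z*(-5 + 4))*(-1*(-3) - 1*43))*(-63) = ((0*(-5 + 4))*(-1*(-3) - 1*43))*(-63) = ((0*(-1))*(3 - 43))*(-63) = (0*(-40))*(-63) = 0*(-63) = 0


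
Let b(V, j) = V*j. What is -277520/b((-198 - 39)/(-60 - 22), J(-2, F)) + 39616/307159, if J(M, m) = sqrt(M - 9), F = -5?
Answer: 39616/307159 + 22756640*I*sqrt(11)/2607 ≈ 0.12898 + 28951.0*I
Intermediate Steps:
J(M, m) = sqrt(-9 + M)
-277520/b((-198 - 39)/(-60 - 22), J(-2, F)) + 39616/307159 = -277520*(-60 - 22)/((-198 - 39)*sqrt(-9 - 2)) + 39616/307159 = -277520*(-82*I*sqrt(11)/2607) + 39616*(1/307159) = -277520*(-82*I*sqrt(11)/2607) + 39616/307159 = -(-22756640)*I*sqrt(11)/2607 + 39616/307159 = 22756640*I*sqrt(11)/2607 + 39616/307159 = 39616/307159 + 22756640*I*sqrt(11)/2607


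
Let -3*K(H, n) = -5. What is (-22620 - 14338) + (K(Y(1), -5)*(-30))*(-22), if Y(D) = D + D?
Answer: -35858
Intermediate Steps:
Y(D) = 2*D
K(H, n) = 5/3 (K(H, n) = -⅓*(-5) = 5/3)
(-22620 - 14338) + (K(Y(1), -5)*(-30))*(-22) = (-22620 - 14338) + ((5/3)*(-30))*(-22) = -36958 - 50*(-22) = -36958 + 1100 = -35858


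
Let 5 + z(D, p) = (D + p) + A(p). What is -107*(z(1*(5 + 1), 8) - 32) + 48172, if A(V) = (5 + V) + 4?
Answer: 48814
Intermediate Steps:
A(V) = 9 + V
z(D, p) = 4 + D + 2*p (z(D, p) = -5 + ((D + p) + (9 + p)) = -5 + (9 + D + 2*p) = 4 + D + 2*p)
-107*(z(1*(5 + 1), 8) - 32) + 48172 = -107*((4 + 1*(5 + 1) + 2*8) - 32) + 48172 = -107*((4 + 1*6 + 16) - 32) + 48172 = -107*((4 + 6 + 16) - 32) + 48172 = -107*(26 - 32) + 48172 = -107*(-6) + 48172 = 642 + 48172 = 48814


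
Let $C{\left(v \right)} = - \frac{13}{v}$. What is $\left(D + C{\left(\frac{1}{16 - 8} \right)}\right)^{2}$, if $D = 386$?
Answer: $79524$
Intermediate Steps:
$\left(D + C{\left(\frac{1}{16 - 8} \right)}\right)^{2} = \left(386 - \frac{13}{\frac{1}{16 - 8}}\right)^{2} = \left(386 - \frac{13}{\frac{1}{8}}\right)^{2} = \left(386 - 13 \frac{1}{\frac{1}{8}}\right)^{2} = \left(386 - 104\right)^{2} = 282^{2} = 79524$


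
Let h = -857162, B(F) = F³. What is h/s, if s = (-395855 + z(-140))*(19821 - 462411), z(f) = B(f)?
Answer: -428581/694834212225 ≈ -6.1681e-7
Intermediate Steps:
z(f) = f³
s = 1389668424450 (s = (-395855 + (-140)³)*(19821 - 462411) = (-395855 - 2744000)*(-442590) = -3139855*(-442590) = 1389668424450)
h/s = -857162/1389668424450 = -857162*1/1389668424450 = -428581/694834212225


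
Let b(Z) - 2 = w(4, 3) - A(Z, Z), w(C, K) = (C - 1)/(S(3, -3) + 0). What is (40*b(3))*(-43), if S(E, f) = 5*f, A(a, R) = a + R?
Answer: 7224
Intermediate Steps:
A(a, R) = R + a
w(C, K) = 1/15 - C/15 (w(C, K) = (C - 1)/(5*(-3) + 0) = (-1 + C)/(-15 + 0) = (-1 + C)/(-15) = (-1 + C)*(-1/15) = 1/15 - C/15)
b(Z) = 9/5 - 2*Z (b(Z) = 2 + ((1/15 - 1/15*4) - (Z + Z)) = 2 + ((1/15 - 4/15) - 2*Z) = 2 + (-⅕ - 2*Z) = 9/5 - 2*Z)
(40*b(3))*(-43) = (40*(9/5 - 2*3))*(-43) = (40*(9/5 - 6))*(-43) = (40*(-21/5))*(-43) = -168*(-43) = 7224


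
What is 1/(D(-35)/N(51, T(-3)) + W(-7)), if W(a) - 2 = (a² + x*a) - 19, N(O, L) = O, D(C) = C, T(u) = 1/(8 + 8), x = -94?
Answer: 51/35155 ≈ 0.0014507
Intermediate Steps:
T(u) = 1/16
W(a) = -17 + a² - 94*a (W(a) = 2 + ((a² - 94*a) - 19) = 2 + (-19 + a² - 94*a) = -17 + a² - 94*a)
1/(D(-35)/N(51, T(-3)) + W(-7)) = 1/(-35/51 + (-17 + (-7)² - 94*(-7))) = 1/(-35*1/51 + (-17 + 49 + 658)) = 1/(-35/51 + 690) = 1/(35155/51) = 51/35155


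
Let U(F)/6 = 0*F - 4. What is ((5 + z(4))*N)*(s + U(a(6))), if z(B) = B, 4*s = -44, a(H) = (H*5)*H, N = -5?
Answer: 1575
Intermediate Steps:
a(H) = 5*H² (a(H) = (5*H)*H = 5*H²)
s = -11 (s = (¼)*(-44) = -11)
U(F) = -24 (U(F) = 6*(0*F - 4) = 6*(0 - 4) = 6*(-4) = -24)
((5 + z(4))*N)*(s + U(a(6))) = ((5 + 4)*(-5))*(-11 - 24) = (9*(-5))*(-35) = -45*(-35) = 1575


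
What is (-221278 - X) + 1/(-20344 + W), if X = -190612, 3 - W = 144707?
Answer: -5061361969/165048 ≈ -30666.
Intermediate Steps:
W = -144704 (W = 3 - 1*144707 = 3 - 144707 = -144704)
(-221278 - X) + 1/(-20344 + W) = (-221278 - 1*(-190612)) + 1/(-20344 - 144704) = (-221278 + 190612) + 1/(-165048) = -30666 - 1/165048 = -5061361969/165048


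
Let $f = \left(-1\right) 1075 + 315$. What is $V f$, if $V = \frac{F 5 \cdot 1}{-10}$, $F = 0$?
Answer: $0$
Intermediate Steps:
$f = -760$ ($f = -1075 + 315 = -760$)
$V = 0$ ($V = \frac{0 \cdot 5 \cdot 1}{-10} = 0 \cdot 1 \left(- \frac{1}{10}\right) = 0 \left(- \frac{1}{10}\right) = 0$)
$V f = 0 \left(-760\right) = 0$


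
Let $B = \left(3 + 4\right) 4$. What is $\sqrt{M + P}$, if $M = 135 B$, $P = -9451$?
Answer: $i \sqrt{5671} \approx 75.306 i$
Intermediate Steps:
$B = 28$ ($B = 7 \cdot 4 = 28$)
$M = 3780$ ($M = 135 \cdot 28 = 3780$)
$\sqrt{M + P} = \sqrt{3780 - 9451} = \sqrt{-5671} = i \sqrt{5671}$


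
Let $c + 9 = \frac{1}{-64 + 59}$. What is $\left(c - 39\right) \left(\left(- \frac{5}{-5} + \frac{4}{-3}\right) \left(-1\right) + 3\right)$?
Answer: $- \frac{482}{3} \approx -160.67$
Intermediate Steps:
$c = - \frac{46}{5}$ ($c = -9 + \frac{1}{-64 + 59} = -9 + \frac{1}{-5} = -9 - \frac{1}{5} = - \frac{46}{5} \approx -9.2$)
$\left(c - 39\right) \left(\left(- \frac{5}{-5} + \frac{4}{-3}\right) \left(-1\right) + 3\right) = \left(- \frac{46}{5} - 39\right) \left(\left(- \frac{5}{-5} + \frac{4}{-3}\right) \left(-1\right) + 3\right) = - \frac{241 \left(\left(\left(-5\right) \left(- \frac{1}{5}\right) + 4 \left(- \frac{1}{3}\right)\right) \left(-1\right) + 3\right)}{5} = - \frac{241 \left(\left(1 - \frac{4}{3}\right) \left(-1\right) + 3\right)}{5} = - \frac{241 \left(\left(- \frac{1}{3}\right) \left(-1\right) + 3\right)}{5} = - \frac{241 \left(\frac{1}{3} + 3\right)}{5} = \left(- \frac{241}{5}\right) \frac{10}{3} = - \frac{482}{3}$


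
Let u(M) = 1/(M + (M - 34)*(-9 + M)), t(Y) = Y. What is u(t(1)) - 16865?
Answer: -4469224/265 ≈ -16865.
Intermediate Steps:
u(M) = 1/(M + (-34 + M)*(-9 + M))
u(t(1)) - 16865 = 1/(306 + 1**2 - 42*1) - 16865 = 1/(306 + 1 - 42) - 16865 = 1/265 - 16865 = -4469224/265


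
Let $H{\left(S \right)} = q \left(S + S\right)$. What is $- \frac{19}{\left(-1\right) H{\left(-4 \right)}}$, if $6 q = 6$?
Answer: $- \frac{19}{8} \approx -2.375$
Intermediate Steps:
$q = 1$ ($q = \frac{1}{6} \cdot 6 = 1$)
$H{\left(S \right)} = 2 S$ ($H{\left(S \right)} = 1 \left(S + S\right) = 1 \cdot 2 S = 2 S$)
$- \frac{19}{\left(-1\right) H{\left(-4 \right)}} = - \frac{19}{\left(-1\right) 2 \left(-4\right)} = - \frac{19}{\left(-1\right) \left(-8\right)} = - \frac{19}{8}$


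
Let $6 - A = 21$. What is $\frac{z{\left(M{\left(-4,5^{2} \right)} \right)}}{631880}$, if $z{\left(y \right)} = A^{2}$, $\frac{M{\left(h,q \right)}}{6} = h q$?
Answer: $\frac{45}{126376} \approx 0.00035608$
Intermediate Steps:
$M{\left(h,q \right)} = 6 h q$
$A = -15$ ($A = 6 - 21 = -15$)
$z{\left(y \right)} = 225$ ($z{\left(y \right)} = \left(-15\right)^{2} = 225$)
$\frac{z{\left(M{\left(-4,5^{2} \right)} \right)}}{631880} = \frac{225}{631880} = 225 \cdot \frac{1}{631880} = \frac{45}{126376}$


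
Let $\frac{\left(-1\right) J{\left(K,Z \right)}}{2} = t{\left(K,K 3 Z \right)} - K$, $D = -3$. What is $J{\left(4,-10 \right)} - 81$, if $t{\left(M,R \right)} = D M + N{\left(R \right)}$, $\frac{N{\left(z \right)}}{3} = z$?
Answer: $671$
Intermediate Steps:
$N{\left(z \right)} = 3 z$
$t{\left(M,R \right)} = - 3 M + 3 R$
$J{\left(K,Z \right)} = 8 K - 18 K Z$ ($J{\left(K,Z \right)} = - 2 \left(\left(- 3 K + 3 K 3 Z\right) - K\right) = - 2 \left(\left(- 3 K + 3 \cdot 3 K Z\right) - K\right) = - 2 \left(\left(- 3 K + 9 K Z\right) - K\right) = - 2 \left(- 4 K + 9 K Z\right) = 8 K - 18 K Z$)
$J{\left(4,-10 \right)} - 81 = 2 \cdot 4 \left(4 - -90\right) - 81 = 2 \cdot 4 \left(4 + 90\right) - 81 = 2 \cdot 4 \cdot 94 - 81 = 752 - 81 = 671$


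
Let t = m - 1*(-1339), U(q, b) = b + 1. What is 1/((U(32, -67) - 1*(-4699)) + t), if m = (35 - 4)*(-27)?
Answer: 1/5135 ≈ 0.00019474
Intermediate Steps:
m = -837 (m = 31*(-27) = -837)
U(q, b) = 1 + b
t = 502 (t = -837 - 1*(-1339) = -837 + 1339 = 502)
1/((U(32, -67) - 1*(-4699)) + t) = 1/(((1 - 67) - 1*(-4699)) + 502) = 1/((-66 + 4699) + 502) = 1/(4633 + 502) = 1/5135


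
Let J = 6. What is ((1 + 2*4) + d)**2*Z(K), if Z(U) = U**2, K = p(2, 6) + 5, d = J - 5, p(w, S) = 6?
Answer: 12100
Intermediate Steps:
d = 1 (d = 6 - 5 = 1)
K = 11 (K = 6 + 5 = 11)
((1 + 2*4) + d)**2*Z(K) = ((1 + 2*4) + 1)**2*11**2 = ((1 + 8) + 1)**2*121 = (9 + 1)**2*121 = 10**2*121 = 100*121 = 12100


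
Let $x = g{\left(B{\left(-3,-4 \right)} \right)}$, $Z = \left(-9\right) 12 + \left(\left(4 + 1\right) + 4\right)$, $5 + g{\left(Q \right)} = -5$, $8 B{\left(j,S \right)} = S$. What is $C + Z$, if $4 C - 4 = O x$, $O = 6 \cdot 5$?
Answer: $-173$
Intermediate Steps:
$O = 30$
$B{\left(j,S \right)} = \frac{S}{8}$
$g{\left(Q \right)} = -10$ ($g{\left(Q \right)} = -5 - 5 = -10$)
$Z = -99$ ($Z = -108 + \left(5 + 4\right) = -108 + 9 = -99$)
$x = -10$
$C = -74$ ($C = 1 + \frac{30 \left(-10\right)}{4} = 1 + \frac{1}{4} \left(-300\right) = 1 - 75 = -74$)
$C + Z = -74 - 99 = -173$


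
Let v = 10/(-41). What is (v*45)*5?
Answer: -2250/41 ≈ -54.878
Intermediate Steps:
v = -10/41 (v = 10*(-1/41) = -10/41 ≈ -0.24390)
(v*45)*5 = -10/41*45*5 = -450/41*5 = -2250/41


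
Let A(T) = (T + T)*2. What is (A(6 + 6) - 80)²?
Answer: 1024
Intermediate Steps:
A(T) = 4*T (A(T) = (2*T)*2 = 4*T)
(A(6 + 6) - 80)² = (4*(6 + 6) - 80)² = (4*12 - 80)² = (48 - 80)² = (-32)² = 1024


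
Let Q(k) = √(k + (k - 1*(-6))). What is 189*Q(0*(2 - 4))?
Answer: 189*√6 ≈ 462.95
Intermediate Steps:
Q(k) = √(6 + 2*k) (Q(k) = √(k + (k + 6)) = √(k + (6 + k)) = √(6 + 2*k))
189*Q(0*(2 - 4)) = 189*√(6 + 2*(0*(2 - 4))) = 189*√(6 + 2*(0*(-2))) = 189*√(6 + 2*0) = 189*√(6 + 0) = 189*√6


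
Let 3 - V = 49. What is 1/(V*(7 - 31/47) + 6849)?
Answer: 47/308195 ≈ 0.00015250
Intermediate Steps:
V = -46 (V = 3 - 1*49 = 3 - 49 = -46)
1/(V*(7 - 31/47) + 6849) = 1/(-46*(7 - 31/47) + 6849) = 1/(-46*298/47 + 6849) = 1/(-13708/47 + 6849) = 1/(308195/47) = 47/308195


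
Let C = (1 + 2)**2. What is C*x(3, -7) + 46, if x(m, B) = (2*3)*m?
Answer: 208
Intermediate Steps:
C = 9 (C = 3**2 = 9)
x(m, B) = 6*m
C*x(3, -7) + 46 = 9*(6*3) + 46 = 9*18 + 46 = 162 + 46 = 208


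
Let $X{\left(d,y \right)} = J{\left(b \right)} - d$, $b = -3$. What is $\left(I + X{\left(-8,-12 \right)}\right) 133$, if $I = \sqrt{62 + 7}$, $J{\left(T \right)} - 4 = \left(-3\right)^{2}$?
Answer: $2793 + 133 \sqrt{69} \approx 3897.8$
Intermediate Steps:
$J{\left(T \right)} = 13$ ($J{\left(T \right)} = 4 + \left(-3\right)^{2} = 4 + 9 = 13$)
$X{\left(d,y \right)} = 13 - d$
$I = \sqrt{69} \approx 8.3066$
$\left(I + X{\left(-8,-12 \right)}\right) 133 = \left(\sqrt{69} + \left(13 - -8\right)\right) 133 = \left(\sqrt{69} + \left(13 + 8\right)\right) 133 = \left(\sqrt{69} + 21\right) 133 = \left(21 + \sqrt{69}\right) 133 = 2793 + 133 \sqrt{69}$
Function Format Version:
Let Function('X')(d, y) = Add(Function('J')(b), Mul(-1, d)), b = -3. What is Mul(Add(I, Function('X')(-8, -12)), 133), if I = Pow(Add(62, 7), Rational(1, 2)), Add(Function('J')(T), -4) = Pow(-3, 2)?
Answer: Add(2793, Mul(133, Pow(69, Rational(1, 2)))) ≈ 3897.8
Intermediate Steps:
Function('J')(T) = 13 (Function('J')(T) = Add(4, Pow(-3, 2)) = Add(4, 9) = 13)
Function('X')(d, y) = Add(13, Mul(-1, d))
I = Pow(69, Rational(1, 2)) ≈ 8.3066
Mul(Add(I, Function('X')(-8, -12)), 133) = Mul(Add(Pow(69, Rational(1, 2)), Add(13, Mul(-1, -8))), 133) = Mul(Add(Pow(69, Rational(1, 2)), Add(13, 8)), 133) = Mul(Add(Pow(69, Rational(1, 2)), 21), 133) = Mul(Add(21, Pow(69, Rational(1, 2))), 133) = Add(2793, Mul(133, Pow(69, Rational(1, 2))))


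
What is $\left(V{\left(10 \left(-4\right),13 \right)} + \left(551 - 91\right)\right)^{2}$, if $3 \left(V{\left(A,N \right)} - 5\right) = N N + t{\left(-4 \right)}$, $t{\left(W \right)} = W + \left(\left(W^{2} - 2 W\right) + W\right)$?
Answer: $\frac{2496400}{9} \approx 2.7738 \cdot 10^{5}$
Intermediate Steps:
$t{\left(W \right)} = W^{2}$ ($t{\left(W \right)} = W + \left(W^{2} - W\right) = W^{2}$)
$V{\left(A,N \right)} = \frac{31}{3} + \frac{N^{2}}{3}$ ($V{\left(A,N \right)} = 5 + \frac{N N + \left(-4\right)^{2}}{3} = 5 + \frac{N^{2} + 16}{3} = 5 + \frac{16 + N^{2}}{3} = 5 + \left(\frac{16}{3} + \frac{N^{2}}{3}\right) = \frac{31}{3} + \frac{N^{2}}{3}$)
$\left(V{\left(10 \left(-4\right),13 \right)} + \left(551 - 91\right)\right)^{2} = \left(\left(\frac{31}{3} + \frac{13^{2}}{3}\right) + \left(551 - 91\right)\right)^{2} = \left(\left(\frac{31}{3} + \frac{1}{3} \cdot 169\right) + \left(551 - 91\right)\right)^{2} = \left(\left(\frac{31}{3} + \frac{169}{3}\right) + 460\right)^{2} = \left(\frac{200}{3} + 460\right)^{2} = \left(\frac{1580}{3}\right)^{2} = \frac{2496400}{9}$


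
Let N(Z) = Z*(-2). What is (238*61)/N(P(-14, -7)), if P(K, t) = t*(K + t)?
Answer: -1037/21 ≈ -49.381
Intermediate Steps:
N(Z) = -2*Z
(238*61)/N(P(-14, -7)) = (238*61)/((-(-14)*(-14 - 7))) = 14518/((-(-14)*(-21))) = 14518/((-2*147)) = 14518/(-294) = 14518*(-1/294) = -1037/21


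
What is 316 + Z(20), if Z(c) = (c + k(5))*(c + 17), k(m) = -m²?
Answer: 131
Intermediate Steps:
Z(c) = (-25 + c)*(17 + c) (Z(c) = (c - 1*5²)*(c + 17) = (c - 1*25)*(17 + c) = (c - 25)*(17 + c) = (-25 + c)*(17 + c))
316 + Z(20) = 316 + (-425 + 20² - 8*20) = 316 + (-425 + 400 - 160) = 316 - 185 = 131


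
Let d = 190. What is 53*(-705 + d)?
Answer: -27295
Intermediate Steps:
53*(-705 + d) = 53*(-705 + 190) = 53*(-515) = -27295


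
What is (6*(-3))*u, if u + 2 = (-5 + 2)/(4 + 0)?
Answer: 99/2 ≈ 49.500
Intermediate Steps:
u = -11/4 (u = -2 + (-5 + 2)/(4 + 0) = -2 - 3/4 = -2 - 3*¼ = -2 - ¾ = -11/4 ≈ -2.7500)
(6*(-3))*u = (6*(-3))*(-11/4) = -18*(-11/4) = 99/2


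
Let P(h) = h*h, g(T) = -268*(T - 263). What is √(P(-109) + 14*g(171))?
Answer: √357065 ≈ 597.55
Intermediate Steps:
g(T) = 70484 - 268*T (g(T) = -268*(-263 + T) = 70484 - 268*T)
P(h) = h²
√(P(-109) + 14*g(171)) = √((-109)² + 14*(70484 - 268*171)) = √(11881 + 14*(70484 - 45828)) = √(11881 + 14*24656) = √(11881 + 345184) = √357065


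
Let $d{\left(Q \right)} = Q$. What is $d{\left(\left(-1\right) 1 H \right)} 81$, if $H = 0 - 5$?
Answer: $405$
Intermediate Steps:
$H = -5$ ($H = 0 - 5 = -5$)
$d{\left(\left(-1\right) 1 H \right)} 81 = \left(-1\right) 1 \left(-5\right) 81 = \left(-1\right) \left(-5\right) 81 = 5 \cdot 81 = 405$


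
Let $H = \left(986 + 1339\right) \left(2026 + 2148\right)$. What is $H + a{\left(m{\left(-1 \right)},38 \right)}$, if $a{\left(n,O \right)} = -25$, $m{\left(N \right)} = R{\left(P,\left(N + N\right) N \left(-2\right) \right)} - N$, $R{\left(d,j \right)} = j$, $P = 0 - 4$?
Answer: $9704525$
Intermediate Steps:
$P = -4$
$H = 9704550$ ($H = 2325 \cdot 4174 = 9704550$)
$m{\left(N \right)} = - N - 4 N^{2}$ ($m{\left(N \right)} = \left(N + N\right) N \left(-2\right) - N = 2 N N \left(-2\right) - N = 2 N^{2} \left(-2\right) - N = - 4 N^{2} - N = - N - 4 N^{2}$)
$H + a{\left(m{\left(-1 \right)},38 \right)} = 9704550 - 25 = 9704525$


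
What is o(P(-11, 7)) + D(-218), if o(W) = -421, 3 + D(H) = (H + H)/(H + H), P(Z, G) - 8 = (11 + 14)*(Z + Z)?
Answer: -423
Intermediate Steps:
P(Z, G) = 8 + 50*Z (P(Z, G) = 8 + (11 + 14)*(Z + Z) = 8 + 25*(2*Z) = 8 + 50*Z)
D(H) = -2 (D(H) = -3 + (H + H)/(H + H) = -3 + (2*H)/((2*H)) = -3 + (2*H)*(1/(2*H)) = -3 + 1 = -2)
o(P(-11, 7)) + D(-218) = -421 - 2 = -423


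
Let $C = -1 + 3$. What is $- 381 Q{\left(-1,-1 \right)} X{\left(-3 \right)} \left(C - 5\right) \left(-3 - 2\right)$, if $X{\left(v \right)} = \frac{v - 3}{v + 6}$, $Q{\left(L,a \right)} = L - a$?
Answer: $0$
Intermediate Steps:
$X{\left(v \right)} = \frac{-3 + v}{6 + v}$
$C = 2$
$- 381 Q{\left(-1,-1 \right)} X{\left(-3 \right)} \left(C - 5\right) \left(-3 - 2\right) = - 381 \left(-1 - -1\right) \frac{-3 - 3}{6 - 3} \left(2 - 5\right) \left(-3 - 2\right) = - 381 \left(-1 + 1\right) \frac{1}{3} \left(-6\right) \left(\left(-3\right) \left(-5\right)\right) = - 381 \cdot 0 \cdot \frac{1}{3} \left(-6\right) 15 = - 381 \cdot 0 \left(-2\right) 15 = - 381 \cdot 0 \cdot 15 = \left(-381\right) 0 = 0$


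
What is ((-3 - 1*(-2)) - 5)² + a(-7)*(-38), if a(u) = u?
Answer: 302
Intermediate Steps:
((-3 - 1*(-2)) - 5)² + a(-7)*(-38) = ((-3 - 1*(-2)) - 5)² - 7*(-38) = ((-3 + 2) - 5)² + 266 = (-1 - 5)² + 266 = (-6)² + 266 = 36 + 266 = 302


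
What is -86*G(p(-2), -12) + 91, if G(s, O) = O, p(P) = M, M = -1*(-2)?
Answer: 1123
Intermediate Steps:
M = 2
p(P) = 2
-86*G(p(-2), -12) + 91 = -86*(-12) + 91 = 1032 + 91 = 1123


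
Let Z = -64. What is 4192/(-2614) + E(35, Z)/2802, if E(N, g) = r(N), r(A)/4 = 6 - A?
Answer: -3012302/1831107 ≈ -1.6451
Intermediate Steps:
r(A) = 24 - 4*A (r(A) = 4*(6 - A) = 24 - 4*A)
E(N, g) = 24 - 4*N
4192/(-2614) + E(35, Z)/2802 = 4192/(-2614) + (24 - 4*35)/2802 = 4192*(-1/2614) + (24 - 140)*(1/2802) = -2096/1307 - 116*1/2802 = -2096/1307 - 58/1401 = -3012302/1831107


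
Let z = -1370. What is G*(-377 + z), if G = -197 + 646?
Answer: -784403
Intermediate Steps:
G = 449
G*(-377 + z) = 449*(-377 - 1370) = 449*(-1747) = -784403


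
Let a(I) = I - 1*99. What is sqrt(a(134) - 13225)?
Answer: I*sqrt(13190) ≈ 114.85*I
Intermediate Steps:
a(I) = -99 + I (a(I) = I - 99 = -99 + I)
sqrt(a(134) - 13225) = sqrt((-99 + 134) - 13225) = sqrt(35 - 13225) = sqrt(-13190) = I*sqrt(13190)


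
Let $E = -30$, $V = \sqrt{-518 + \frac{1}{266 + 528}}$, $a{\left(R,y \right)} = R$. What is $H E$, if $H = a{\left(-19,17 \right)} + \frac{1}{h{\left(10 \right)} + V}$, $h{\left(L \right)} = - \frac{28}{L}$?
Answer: $\frac{5951269830}{10437899} + \frac{2250 i \sqrt{36285006}}{10437899} \approx 570.16 + 1.2985 i$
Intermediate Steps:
$V = \frac{3 i \sqrt{36285006}}{794}$ ($V = \sqrt{-518 + \frac{1}{794}} = \sqrt{- \frac{411291}{794}} = \frac{3 i \sqrt{36285006}}{794} \approx 22.76 i$)
$H = -19 + \frac{1}{- \frac{14}{5} + \frac{3 i \sqrt{36285006}}{794}}$ ($H = -19 + \frac{1}{- \frac{28}{10} + \frac{3 i \sqrt{36285006}}{794}} = -19 + \frac{1}{\left(-28\right) \frac{1}{10} + \frac{3 i \sqrt{36285006}}{794}} = -19 + \frac{1}{- \frac{14}{5} + \frac{3 i \sqrt{36285006}}{794}} \approx -19.005 - 0.043282 i$)
$H E = \left(- \frac{198375661}{10437899} - \frac{75 i \sqrt{36285006}}{10437899}\right) \left(-30\right) = \frac{5951269830}{10437899} + \frac{2250 i \sqrt{36285006}}{10437899}$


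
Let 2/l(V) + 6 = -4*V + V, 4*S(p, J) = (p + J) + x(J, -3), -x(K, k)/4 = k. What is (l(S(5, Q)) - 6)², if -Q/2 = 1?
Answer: 178084/4761 ≈ 37.405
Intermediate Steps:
Q = -2 (Q = -2*1 = -2)
x(K, k) = -4*k
S(p, J) = 3 + J/4 + p/4 (S(p, J) = ((p + J) - 4*(-3))/4 = ((J + p) + 12)/4 = (12 + J + p)/4 = 3 + J/4 + p/4)
l(V) = 2/(-6 - 3*V) (l(V) = 2/(-6 + (-4*V + V)) = 2/(-6 - 3*V))
(l(S(5, Q)) - 6)² = (-2/(6 + 3*(3 + (¼)*(-2) + (¼)*5)) - 6)² = (-2/(6 + 3*(3 - ½ + 5/4)) - 6)² = (-2/(6 + 3*(15/4)) - 6)² = (-2/(6 + 45/4) - 6)² = (-2/69/4 - 6)² = (-2*4/69 - 6)² = (-8/69 - 6)² = (-422/69)² = 178084/4761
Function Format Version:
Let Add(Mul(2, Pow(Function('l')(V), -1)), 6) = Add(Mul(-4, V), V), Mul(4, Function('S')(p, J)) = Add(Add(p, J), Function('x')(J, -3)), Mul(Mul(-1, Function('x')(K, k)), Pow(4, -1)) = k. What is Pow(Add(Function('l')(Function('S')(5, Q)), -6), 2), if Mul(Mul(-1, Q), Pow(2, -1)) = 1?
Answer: Rational(178084, 4761) ≈ 37.405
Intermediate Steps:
Q = -2 (Q = Mul(-2, 1) = -2)
Function('x')(K, k) = Mul(-4, k)
Function('S')(p, J) = Add(3, Mul(Rational(1, 4), J), Mul(Rational(1, 4), p)) (Function('S')(p, J) = Mul(Rational(1, 4), Add(Add(p, J), Mul(-4, -3))) = Mul(Rational(1, 4), Add(Add(J, p), 12)) = Mul(Rational(1, 4), Add(12, J, p)) = Add(3, Mul(Rational(1, 4), J), Mul(Rational(1, 4), p)))
Function('l')(V) = Mul(2, Pow(Add(-6, Mul(-3, V)), -1)) (Function('l')(V) = Mul(2, Pow(Add(-6, Add(Mul(-4, V), V)), -1)) = Mul(2, Pow(Add(-6, Mul(-3, V)), -1)))
Pow(Add(Function('l')(Function('S')(5, Q)), -6), 2) = Pow(Add(Mul(-2, Pow(Add(6, Mul(3, Add(3, Mul(Rational(1, 4), -2), Mul(Rational(1, 4), 5)))), -1)), -6), 2) = Pow(Add(Mul(-2, Pow(Add(6, Mul(3, Add(3, Rational(-1, 2), Rational(5, 4)))), -1)), -6), 2) = Pow(Add(Mul(-2, Pow(Add(6, Mul(3, Rational(15, 4))), -1)), -6), 2) = Pow(Add(Mul(-2, Pow(Add(6, Rational(45, 4)), -1)), -6), 2) = Pow(Add(Mul(-2, Pow(Rational(69, 4), -1)), -6), 2) = Pow(Add(Mul(-2, Rational(4, 69)), -6), 2) = Pow(Add(Rational(-8, 69), -6), 2) = Pow(Rational(-422, 69), 2) = Rational(178084, 4761)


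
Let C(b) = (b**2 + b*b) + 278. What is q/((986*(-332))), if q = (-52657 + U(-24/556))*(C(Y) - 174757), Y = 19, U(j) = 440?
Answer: -533709957/19256 ≈ -27717.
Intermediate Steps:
C(b) = 278 + 2*b**2 (C(b) = (b**2 + b**2) + 278 = 2*b**2 + 278 = 278 + 2*b**2)
q = 9073069269 (q = (-52657 + 440)*((278 + 2*19**2) - 174757) = -52217*((278 + 2*361) - 174757) = -52217*((278 + 722) - 174757) = -52217*(1000 - 174757) = -52217*(-173757) = 9073069269)
q/((986*(-332))) = 9073069269/((986*(-332))) = 9073069269/(-327352) = 9073069269*(-1/327352) = -533709957/19256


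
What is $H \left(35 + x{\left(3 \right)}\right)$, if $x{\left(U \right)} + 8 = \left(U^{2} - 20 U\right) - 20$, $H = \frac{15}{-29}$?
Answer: $\frac{660}{29} \approx 22.759$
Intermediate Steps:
$H = - \frac{15}{29}$ ($H = 15 \left(- \frac{1}{29}\right) = - \frac{15}{29} \approx -0.51724$)
$x{\left(U \right)} = -28 + U^{2} - 20 U$ ($x{\left(U \right)} = -8 - \left(20 - U^{2} + 20 U\right) = -28 + U^{2} - 20 U$)
$H \left(35 + x{\left(3 \right)}\right) = - \frac{15 \left(35 - \left(88 - 9\right)\right)}{29} = - \frac{15 \left(35 - 79\right)}{29} = \left(- \frac{15}{29}\right) \left(-44\right) = \frac{660}{29}$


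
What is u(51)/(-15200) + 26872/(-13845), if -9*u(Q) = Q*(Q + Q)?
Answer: -40045199/21044400 ≈ -1.9029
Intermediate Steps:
u(Q) = -2*Q²/9 (u(Q) = -Q*(Q + Q)/9 = -Q*2*Q/9 = -2*Q²/9)
u(51)/(-15200) + 26872/(-13845) = -2/9*51²/(-15200) + 26872/(-13845) = -2/9*2601*(-1/15200) + 26872*(-1/13845) = -578*(-1/15200) - 26872/13845 = 289/7600 - 26872/13845 = -40045199/21044400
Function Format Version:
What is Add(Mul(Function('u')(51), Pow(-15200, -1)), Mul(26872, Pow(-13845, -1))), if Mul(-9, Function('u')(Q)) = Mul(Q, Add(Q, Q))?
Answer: Rational(-40045199, 21044400) ≈ -1.9029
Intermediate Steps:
Function('u')(Q) = Mul(Rational(-2, 9), Pow(Q, 2)) (Function('u')(Q) = Mul(Rational(-1, 9), Mul(Q, Add(Q, Q))) = Mul(Rational(-1, 9), Mul(Q, Mul(2, Q))) = Mul(Rational(-1, 9), Mul(2, Pow(Q, 2))) = Mul(Rational(-2, 9), Pow(Q, 2)))
Add(Mul(Function('u')(51), Pow(-15200, -1)), Mul(26872, Pow(-13845, -1))) = Add(Mul(Mul(Rational(-2, 9), Pow(51, 2)), Pow(-15200, -1)), Mul(26872, Pow(-13845, -1))) = Add(Mul(Mul(Rational(-2, 9), 2601), Rational(-1, 15200)), Mul(26872, Rational(-1, 13845))) = Add(Mul(-578, Rational(-1, 15200)), Rational(-26872, 13845)) = Add(Rational(289, 7600), Rational(-26872, 13845)) = Rational(-40045199, 21044400)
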